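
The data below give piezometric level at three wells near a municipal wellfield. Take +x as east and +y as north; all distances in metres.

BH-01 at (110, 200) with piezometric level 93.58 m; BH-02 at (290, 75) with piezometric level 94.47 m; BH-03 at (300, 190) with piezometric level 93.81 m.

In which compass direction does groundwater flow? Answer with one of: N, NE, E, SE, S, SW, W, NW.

N

Taking BH-01 as reference: BH-02−BH-01 = (180, -125, +0.89); BH-03−BH-01 = (190, -10, +0.23).
Determinant of the coordinate differences = 180·(-10) − 190·(-125) = 21950.
∂h/∂x = [(+0.89)·(-10) − (+0.23)·(-125)] / 21950 = +0.0009043
∂h/∂y = [180·(+0.23) − 190·(+0.89)] / 21950 = -0.005818
Flow = −∇h = (-0.0009043 east, +0.005818 north), which points north.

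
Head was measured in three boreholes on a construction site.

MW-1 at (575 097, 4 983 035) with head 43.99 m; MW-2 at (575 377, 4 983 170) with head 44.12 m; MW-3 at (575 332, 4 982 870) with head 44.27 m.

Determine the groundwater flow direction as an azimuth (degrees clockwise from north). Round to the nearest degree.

Differences from MW-1: to MW-2 (Δx, Δy, Δh) = (280, 135, +0.13); to MW-3 = (235, -165, +0.28).
Solve a·Δx + b·Δy = Δh: det = 280·(-165) − 235·135 = -77925.
∂h/∂x = [(+0.13)·(-165) − (+0.28)·135] / -77925 = +0.0007603
∂h/∂y = [280·(+0.28) − 235·(+0.13)] / -77925 = -0.0006141
Flow direction (−∇h) has components (-0.0007603 E, +0.0006141 N).
Azimuth = atan2(E, N) = atan2(-0.0007603, +0.0006141) = 308.9° ≈ 309°.

309°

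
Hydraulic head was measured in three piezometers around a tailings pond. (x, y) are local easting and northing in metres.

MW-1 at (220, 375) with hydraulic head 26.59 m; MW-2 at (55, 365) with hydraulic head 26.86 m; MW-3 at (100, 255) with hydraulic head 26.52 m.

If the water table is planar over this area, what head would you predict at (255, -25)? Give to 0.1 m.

Differences from MW-1: to MW-2 (Δx, Δy, Δh) = (-165, -10, +0.27); to MW-3 = (-120, -120, -0.07).
Determinant of the coordinate differences = (-165)·(-120) − (-120)·(-10) = 18600.
∂h/∂x = [(+0.27)·(-120) − (-0.07)·(-10)] / 18600 = -0.001780
∂h/∂y = [(-165)·(-0.07) − (-120)·(+0.27)] / 18600 = +0.002363
h(255, -25) = 26.59 + (-0.001780)·(35) + (+0.002363)·(-400) = 26.59 -0.062 -0.945 = 25.583 m.

25.6 m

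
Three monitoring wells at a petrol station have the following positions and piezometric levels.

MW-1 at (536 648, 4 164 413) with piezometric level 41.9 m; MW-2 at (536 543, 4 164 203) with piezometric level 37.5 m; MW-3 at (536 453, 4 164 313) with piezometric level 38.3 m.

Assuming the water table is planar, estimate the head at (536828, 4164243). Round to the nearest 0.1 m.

41.1 m

Three-point gradient (reference MW-1): Δ to MW-2 = (-105, -210, -4.4), Δ to MW-3 = (-195, -100, -3.6).
∂h/∂x = +0.01038, ∂h/∂y = +0.01576 (det = -30450).
h(536828, 4164243) = 41.9 + (+0.01038)·(180) + (+0.01576)·(-170) = 41.9 +1.868 -2.680 = 41.088 m.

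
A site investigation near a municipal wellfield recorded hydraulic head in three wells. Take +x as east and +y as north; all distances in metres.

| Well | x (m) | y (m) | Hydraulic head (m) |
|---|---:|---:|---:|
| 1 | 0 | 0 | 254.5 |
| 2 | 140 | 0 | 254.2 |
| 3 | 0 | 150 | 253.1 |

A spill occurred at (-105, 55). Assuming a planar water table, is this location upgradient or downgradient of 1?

downgradient

∂h/∂x = (254.2 − 254.5) / (140 − 0) = -0.002143
∂h/∂y = (253.1 − 254.5) / (150 − 0) = -0.009333
Head at (-105, 55) = 254.5 + (-0.002143)·(-105) + (-0.009333)·(55) = 254.21 m.
That is lower than the 254.5 m at 1, so the point is downgradient.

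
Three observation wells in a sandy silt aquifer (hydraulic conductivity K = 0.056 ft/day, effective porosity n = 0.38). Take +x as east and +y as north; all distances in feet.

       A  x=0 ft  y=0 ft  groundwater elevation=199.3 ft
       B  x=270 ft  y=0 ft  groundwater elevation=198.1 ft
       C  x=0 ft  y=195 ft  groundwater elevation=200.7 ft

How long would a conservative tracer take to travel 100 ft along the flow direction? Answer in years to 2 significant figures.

∂h/∂x = (198.1 − 199.3) / (270 − 0) = -0.004444
∂h/∂y = (200.7 − 199.3) / (195 − 0) = +0.007179
|∇h| = √(-0.004444² + 0.007179²) = 0.008443
Seepage velocity v = K·i/n = 0.056 × 0.008443 / 0.38 = 0.001244 ft/day.
t = 100 / 0.001244 = 8.039e+04 days = 220 years.

220 years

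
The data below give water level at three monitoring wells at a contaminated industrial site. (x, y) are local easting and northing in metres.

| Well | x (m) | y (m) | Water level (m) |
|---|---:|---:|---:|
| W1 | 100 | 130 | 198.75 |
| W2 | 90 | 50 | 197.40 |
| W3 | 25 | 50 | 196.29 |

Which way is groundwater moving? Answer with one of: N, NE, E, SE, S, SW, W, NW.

With h = a·x + b·y + c and W1 as origin, the differences give:
  (-10)·a + (-80)·b = -1.35
  (-75)·a + (-80)·b = -2.46
Eliminate b (×(-80) and ×(-80), subtract): -5200·a = -88.800 → a = ∂h/∂x = +0.01708
Back-substitute: b = ∂h/∂y = +0.01474.
Flow = −∇h = (-0.01708 east, -0.01474 north), which points southwest.

SW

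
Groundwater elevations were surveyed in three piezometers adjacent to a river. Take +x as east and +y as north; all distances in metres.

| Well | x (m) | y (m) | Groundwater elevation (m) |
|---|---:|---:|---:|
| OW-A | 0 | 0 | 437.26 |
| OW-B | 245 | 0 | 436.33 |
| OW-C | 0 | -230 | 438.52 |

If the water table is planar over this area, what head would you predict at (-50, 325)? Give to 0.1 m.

435.7 m

∂h/∂x = (436.33 − 437.26) / (245 − 0) = -0.003796
∂h/∂y = (438.52 − 437.26) / (-230 − 0) = -0.005478
h(-50, 325) = 437.26 + (-0.003796)·(-50) + (-0.005478)·(325) = 437.26 +0.190 -1.780 = 435.669 m.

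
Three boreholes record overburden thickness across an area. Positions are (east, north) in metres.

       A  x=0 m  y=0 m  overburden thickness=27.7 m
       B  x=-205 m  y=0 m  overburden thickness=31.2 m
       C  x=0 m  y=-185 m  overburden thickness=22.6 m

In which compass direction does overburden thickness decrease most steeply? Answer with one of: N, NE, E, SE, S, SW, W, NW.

SE

∂d/∂x = (31.2 − 27.7) / (-205 − 0) = -0.01707
∂d/∂y = (22.6 − 27.7) / (-185 − 0) = +0.02757
Steepest decrease is along −∇f = (+0.01707 E, -0.02757 N) → southeast.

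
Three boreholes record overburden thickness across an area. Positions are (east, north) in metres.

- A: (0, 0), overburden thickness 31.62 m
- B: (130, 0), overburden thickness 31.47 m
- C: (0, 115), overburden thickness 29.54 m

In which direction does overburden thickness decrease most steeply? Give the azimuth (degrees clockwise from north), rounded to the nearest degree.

∂d/∂x = (31.47 − 31.62) / (130 − 0) = -0.001154
∂d/∂y = (29.54 − 31.62) / (115 − 0) = -0.01809
Steepest decrease is along −∇f: components (+0.001154 E, +0.01809 N).
Azimuth = atan2(+0.001154, +0.01809) = 3.7° ≈ 004°.

004°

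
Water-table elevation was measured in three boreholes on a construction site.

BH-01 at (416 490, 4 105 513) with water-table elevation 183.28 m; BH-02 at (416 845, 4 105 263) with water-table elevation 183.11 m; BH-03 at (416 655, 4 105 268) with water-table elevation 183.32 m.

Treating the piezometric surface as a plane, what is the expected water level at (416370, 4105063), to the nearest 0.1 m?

With h = a·x + b·y + c and BH-01 as origin, the differences give:
  355·a + (-250)·b = -0.17
  165·a + (-245)·b = +0.04
Eliminate b (×(-245) and ×(-250), subtract): -45725·a = 51.650 → a = ∂h/∂x = -0.001130
Back-substitute: b = ∂h/∂y = -0.0009240.
h(416370, 4105063) = 183.28 + (-0.001130)·(-120) + (-0.0009240)·(-450) = 183.28 +0.136 +0.416 = 183.831 m.

183.8 m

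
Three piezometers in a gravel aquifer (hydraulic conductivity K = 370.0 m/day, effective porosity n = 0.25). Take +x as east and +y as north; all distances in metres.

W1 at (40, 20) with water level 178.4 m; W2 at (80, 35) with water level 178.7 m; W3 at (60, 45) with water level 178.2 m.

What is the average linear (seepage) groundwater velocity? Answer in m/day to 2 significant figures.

37 m/day

Taking W1 as reference: W2−W1 = (40, 15, +0.3); W3−W1 = (20, 25, -0.2).
Determinant of the coordinate differences = 40·25 − 20·15 = 700.
∂h/∂x = [(+0.3)·25 − (-0.2)·15] / 700 = +0.01500
∂h/∂y = [40·(-0.2) − 20·(+0.3)] / 700 = -0.02000
|∇h| = √(0.01500² + -0.02000²) = 0.025
Seepage velocity v = K·i/n = 370.0 × 0.025 / 0.25 = 37 m/day.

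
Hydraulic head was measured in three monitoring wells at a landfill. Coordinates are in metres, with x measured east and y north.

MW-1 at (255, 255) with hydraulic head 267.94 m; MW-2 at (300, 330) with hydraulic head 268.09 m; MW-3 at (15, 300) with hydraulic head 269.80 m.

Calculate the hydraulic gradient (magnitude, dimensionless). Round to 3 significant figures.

With h = a·x + b·y + c and MW-1 as origin, the differences give:
  45·a + 75·b = +0.15
  (-240)·a + 45·b = +1.86
Eliminate b (×45 and ×75, subtract): 20025·a = -132.750 → a = ∂h/∂x = -0.006629
Back-substitute: b = ∂h/∂y = +0.005978.
|∇h| = √(-0.006629² + 0.005978²) = 0.008926

0.00893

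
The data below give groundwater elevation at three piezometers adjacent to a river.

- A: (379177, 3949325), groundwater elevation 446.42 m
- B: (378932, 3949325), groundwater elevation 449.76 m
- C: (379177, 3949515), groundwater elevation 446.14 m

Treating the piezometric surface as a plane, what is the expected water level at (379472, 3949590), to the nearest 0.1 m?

442.0 m

∂h/∂x = (449.76 − 446.42) / (378932 − 379177) = -0.01363
∂h/∂y = (446.14 − 446.42) / (3949515 − 3949325) = -0.001474
h(379472, 3949590) = 446.42 + (-0.01363)·(295) + (-0.001474)·(265) = 446.42 -4.022 -0.391 = 442.008 m.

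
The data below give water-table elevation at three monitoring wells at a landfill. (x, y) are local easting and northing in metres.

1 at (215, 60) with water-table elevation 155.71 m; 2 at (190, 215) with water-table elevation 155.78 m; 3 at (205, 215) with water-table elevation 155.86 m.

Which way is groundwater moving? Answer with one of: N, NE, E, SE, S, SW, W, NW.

With h = a·x + b·y + c and 1 as origin, the differences give:
  (-25)·a + 155·b = +0.07
  (-10)·a + 155·b = +0.15
Eliminate b (×155 and ×155, subtract): -2325·a = -12.400 → a = ∂h/∂x = +0.005333
Back-substitute: b = ∂h/∂y = +0.001312.
Flow = −∇h = (-0.005333 east, -0.001312 north), which points west.

W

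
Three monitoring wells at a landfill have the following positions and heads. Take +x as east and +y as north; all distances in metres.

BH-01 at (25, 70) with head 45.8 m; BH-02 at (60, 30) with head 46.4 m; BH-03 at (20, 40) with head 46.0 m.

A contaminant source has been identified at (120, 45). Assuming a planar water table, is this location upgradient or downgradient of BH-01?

With h = a·x + b·y + c and BH-01 as origin, the differences give:
  35·a + (-40)·b = +0.6
  (-5)·a + (-30)·b = +0.2
Eliminate b (×(-30) and ×(-40), subtract): -1250·a = -10.00 → a = ∂h/∂x = +0.008000
Back-substitute: b = ∂h/∂y = -0.008000.
Head at (120, 45) = 45.8 + (+0.008000)·(95) + (-0.008000)·(-25) = 46.76 m.
That is higher than the 45.8 m at BH-01, so the point is upgradient.

upgradient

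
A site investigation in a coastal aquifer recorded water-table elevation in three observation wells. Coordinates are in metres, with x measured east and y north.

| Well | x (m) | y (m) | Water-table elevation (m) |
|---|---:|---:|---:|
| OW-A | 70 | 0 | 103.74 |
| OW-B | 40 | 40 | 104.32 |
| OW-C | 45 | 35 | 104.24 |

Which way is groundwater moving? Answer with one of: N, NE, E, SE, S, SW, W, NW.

SE

With h = a·x + b·y + c and OW-A as origin, the differences give:
  (-30)·a + 40·b = +0.58
  (-25)·a + 35·b = +0.50
Eliminate b (×35 and ×40, subtract): -50·a = 0.300 → a = ∂h/∂x = -0.006000
Back-substitute: b = ∂h/∂y = +0.01000.
Flow = −∇h = (+0.006000 east, -0.01000 north), which points southeast.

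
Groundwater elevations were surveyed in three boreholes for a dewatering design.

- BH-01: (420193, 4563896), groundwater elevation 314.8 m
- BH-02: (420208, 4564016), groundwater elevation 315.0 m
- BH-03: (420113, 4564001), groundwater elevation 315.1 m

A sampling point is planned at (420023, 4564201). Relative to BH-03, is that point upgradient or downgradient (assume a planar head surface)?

upgradient

Taking BH-01 as reference: BH-02−BH-01 = (15, 120, +0.2); BH-03−BH-01 = (-80, 105, +0.3).
Solve a·Δx + b·Δy = Δh: det = 15·105 − (-80)·120 = 11175.
∂h/∂x = [(+0.2)·105 − (+0.3)·120] / 11175 = -0.001342
∂h/∂y = [15·(+0.3) − (-80)·(+0.2)] / 11175 = +0.001834
Head at (420023, 4564201) = 314.8 + (-0.001342)·(-170) + (+0.001834)·(305) = 315.59 m.
That is higher than the 315.1 m at BH-03, so the point is upgradient.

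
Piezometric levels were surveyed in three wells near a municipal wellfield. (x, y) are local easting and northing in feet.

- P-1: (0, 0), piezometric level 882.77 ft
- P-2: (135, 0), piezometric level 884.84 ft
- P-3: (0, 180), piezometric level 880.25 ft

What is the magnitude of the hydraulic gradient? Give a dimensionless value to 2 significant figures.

0.021

∂h/∂x = (884.84 − 882.77) / (135 − 0) = +0.01533
∂h/∂y = (880.25 − 882.77) / (180 − 0) = -0.01400
|∇h| = √(0.01533² + -0.01400²) = 0.02076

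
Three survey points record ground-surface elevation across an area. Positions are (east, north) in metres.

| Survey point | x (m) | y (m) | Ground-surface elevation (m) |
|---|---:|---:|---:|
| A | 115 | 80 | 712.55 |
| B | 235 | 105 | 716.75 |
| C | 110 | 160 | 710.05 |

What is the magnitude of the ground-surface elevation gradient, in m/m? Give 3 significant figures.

Three-point gradient (reference A): Δ to B = (120, 25, +4.20), Δ to C = (-5, 80, -2.50).
∂z/∂x = +0.04098, ∂z/∂y = -0.02869 (det = 9725).
|∇f| = √(0.04098² + -0.02869²) = 0.05002 m/m

0.0500 m/m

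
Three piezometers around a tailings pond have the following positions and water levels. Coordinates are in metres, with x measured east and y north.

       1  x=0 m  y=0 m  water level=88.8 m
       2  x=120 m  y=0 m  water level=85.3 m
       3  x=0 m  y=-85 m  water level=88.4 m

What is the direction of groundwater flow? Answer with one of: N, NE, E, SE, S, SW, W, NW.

∂h/∂x = (85.3 − 88.8) / (120 − 0) = -0.02917
∂h/∂y = (88.4 − 88.8) / (-85 − 0) = +0.004706
Flow = −∇h = (+0.02917 east, -0.004706 north), which points east.

E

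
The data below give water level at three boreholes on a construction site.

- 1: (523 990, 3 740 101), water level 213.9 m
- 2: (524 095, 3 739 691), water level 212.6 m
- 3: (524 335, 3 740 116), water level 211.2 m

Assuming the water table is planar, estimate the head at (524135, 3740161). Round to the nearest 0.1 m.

212.8 m

With h = a·x + b·y + c and 1 as origin, the differences give:
  105·a + (-410)·b = -1.3
  345·a + 15·b = -2.7
Eliminate b (×15 and ×(-410), subtract): 143025·a = -1126.50 → a = ∂h/∂x = -0.007876
Back-substitute: b = ∂h/∂y = +0.001154.
h(524135, 3740161) = 213.9 + (-0.007876)·(145) + (+0.001154)·(60) = 213.9 -1.142 +0.069 = 212.827 m.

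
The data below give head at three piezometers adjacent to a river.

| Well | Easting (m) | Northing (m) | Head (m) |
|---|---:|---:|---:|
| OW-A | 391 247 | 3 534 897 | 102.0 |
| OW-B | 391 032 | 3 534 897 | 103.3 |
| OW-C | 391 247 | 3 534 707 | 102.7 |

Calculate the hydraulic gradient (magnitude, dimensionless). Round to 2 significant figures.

∂h/∂x = (103.3 − 102.0) / (391032 − 391247) = -0.006047
∂h/∂y = (102.7 − 102.0) / (3534707 − 3534897) = -0.003684
|∇h| = √(-0.006047² + -0.003684²) = 0.007081

0.0071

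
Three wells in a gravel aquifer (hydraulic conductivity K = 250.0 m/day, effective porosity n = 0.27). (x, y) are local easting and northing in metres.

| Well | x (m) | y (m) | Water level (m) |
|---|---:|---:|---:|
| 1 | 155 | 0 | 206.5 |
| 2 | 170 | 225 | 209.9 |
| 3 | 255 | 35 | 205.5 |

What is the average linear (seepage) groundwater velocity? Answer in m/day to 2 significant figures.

21 m/day

Differences from 1: to 2 (Δx, Δy, Δh) = (15, 225, +3.4); to 3 = (100, 35, -1.0).
Determinant of the coordinate differences = 15·35 − 100·225 = -21975.
∂h/∂x = [(+3.4)·35 − (-1.0)·225] / -21975 = -0.01565
∂h/∂y = [15·(-1.0) − 100·(+3.4)] / -21975 = +0.01615
|∇h| = √(-0.01565² + 0.01615²) = 0.02249
Seepage velocity v = K·i/n = 250.0 × 0.02249 / 0.27 = 20.82 m/day.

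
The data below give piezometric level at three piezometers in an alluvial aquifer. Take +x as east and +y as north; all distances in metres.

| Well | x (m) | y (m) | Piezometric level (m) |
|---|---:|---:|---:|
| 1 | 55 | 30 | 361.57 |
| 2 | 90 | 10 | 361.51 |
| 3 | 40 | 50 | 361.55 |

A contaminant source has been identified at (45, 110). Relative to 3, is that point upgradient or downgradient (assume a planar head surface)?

Three-point gradient (reference 1): Δ to 2 = (35, -20, -0.06), Δ to 3 = (-15, 20, -0.02).
∂h/∂x = -0.004000, ∂h/∂y = -0.004000 (det = 400).
Head at (45, 110) = 361.57 + (-0.004000)·(-10) + (-0.004000)·(80) = 361.29 m.
That is lower than the 361.55 m at 3, so the point is downgradient.

downgradient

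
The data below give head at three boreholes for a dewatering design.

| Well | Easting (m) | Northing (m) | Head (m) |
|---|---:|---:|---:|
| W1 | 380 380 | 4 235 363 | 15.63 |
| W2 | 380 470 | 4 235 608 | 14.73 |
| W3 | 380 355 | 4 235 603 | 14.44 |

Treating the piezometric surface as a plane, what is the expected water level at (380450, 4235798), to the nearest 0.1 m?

13.8 m

With h = a·x + b·y + c and W1 as origin, the differences give:
  90·a + 245·b = -0.90
  (-25)·a + 240·b = -1.19
Eliminate b (×240 and ×245, subtract): 27725·a = 75.550 → a = ∂h/∂x = +0.002725
Back-substitute: b = ∂h/∂y = -0.004674.
h(380450, 4235798) = 15.63 + (+0.002725)·(70) + (-0.004674)·(435) = 15.63 +0.191 -2.033 = 13.787 m.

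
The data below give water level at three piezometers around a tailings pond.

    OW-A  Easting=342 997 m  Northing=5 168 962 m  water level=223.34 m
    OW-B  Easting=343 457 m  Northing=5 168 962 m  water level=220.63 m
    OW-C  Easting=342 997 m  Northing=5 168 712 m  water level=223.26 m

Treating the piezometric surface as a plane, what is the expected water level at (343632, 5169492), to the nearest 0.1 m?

∂h/∂x = (220.63 − 223.34) / (343457 − 342997) = -0.005891
∂h/∂y = (223.26 − 223.34) / (5168712 − 5168962) = +0.0003200
h(343632, 5169492) = 223.34 + (-0.005891)·(635) + (+0.0003200)·(530) = 223.34 -3.741 +0.170 = 219.769 m.

219.8 m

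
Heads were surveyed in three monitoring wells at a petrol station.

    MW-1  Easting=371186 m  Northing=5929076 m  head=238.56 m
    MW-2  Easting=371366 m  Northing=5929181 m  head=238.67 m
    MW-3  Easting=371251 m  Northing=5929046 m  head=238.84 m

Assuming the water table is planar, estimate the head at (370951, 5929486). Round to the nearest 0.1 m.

Differences from MW-1: to MW-2 (Δx, Δy, Δh) = (180, 105, +0.11); to MW-3 = (65, -30, +0.28).
Determinant of the coordinate differences = 180·(-30) − 65·105 = -12225.
∂h/∂x = [(+0.11)·(-30) − (+0.28)·105] / -12225 = +0.002675
∂h/∂y = [180·(+0.28) − 65·(+0.11)] / -12225 = -0.003538
h(370951, 5929486) = 238.56 + (+0.002675)·(-235) + (-0.003538)·(410) = 238.56 -0.629 -1.451 = 236.481 m.

236.5 m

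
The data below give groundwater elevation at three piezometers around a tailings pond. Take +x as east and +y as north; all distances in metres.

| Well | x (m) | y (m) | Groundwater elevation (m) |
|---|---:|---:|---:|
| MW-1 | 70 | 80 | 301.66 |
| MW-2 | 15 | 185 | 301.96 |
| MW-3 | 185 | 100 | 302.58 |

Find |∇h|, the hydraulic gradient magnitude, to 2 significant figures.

Taking MW-1 as reference: MW-2−MW-1 = (-55, 105, +0.30); MW-3−MW-1 = (115, 20, +0.92).
Solve a·Δx + b·Δy = Δh: det = (-55)·20 − 115·105 = -13175.
∂h/∂x = [(+0.30)·20 − (+0.92)·105] / -13175 = +0.006877
∂h/∂y = [(-55)·(+0.92) − 115·(+0.30)] / -13175 = +0.006459
|∇h| = √(0.006877² + 0.006459²) = 0.009435

0.0094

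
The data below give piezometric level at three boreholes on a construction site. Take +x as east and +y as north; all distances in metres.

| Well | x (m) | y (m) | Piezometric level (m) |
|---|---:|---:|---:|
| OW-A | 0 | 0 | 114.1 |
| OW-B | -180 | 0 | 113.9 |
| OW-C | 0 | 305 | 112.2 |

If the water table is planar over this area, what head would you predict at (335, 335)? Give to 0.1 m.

112.4 m

∂h/∂x = (113.9 − 114.1) / (-180 − 0) = +0.001111
∂h/∂y = (112.2 − 114.1) / (305 − 0) = -0.006230
h(335, 335) = 114.1 + (+0.001111)·(335) + (-0.006230)·(335) = 114.1 +0.372 -2.087 = 112.385 m.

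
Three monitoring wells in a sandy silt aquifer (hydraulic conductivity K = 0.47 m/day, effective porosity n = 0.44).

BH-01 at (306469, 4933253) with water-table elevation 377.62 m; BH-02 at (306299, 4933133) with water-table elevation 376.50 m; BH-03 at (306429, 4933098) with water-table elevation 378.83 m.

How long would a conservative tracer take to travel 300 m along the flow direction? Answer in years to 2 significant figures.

Taking BH-01 as reference: BH-02−BH-01 = (-170, -120, -1.12); BH-03−BH-01 = (-40, -155, +1.21).
Solve a·Δx + b·Δy = Δh: det = (-170)·(-155) − (-40)·(-120) = 21550.
∂h/∂x = [(-1.12)·(-155) − (+1.21)·(-120)] / 21550 = +0.01479
∂h/∂y = [(-170)·(+1.21) − (-40)·(-1.12)] / 21550 = -0.01162
|∇h| = √(0.01479² + -0.01162²) = 0.01881
Seepage velocity v = K·i/n = 0.47 × 0.01881 / 0.44 = 0.02009 m/day.
t = 300 / 0.02009 = 1.493e+04 days = 40.9 years.

41 years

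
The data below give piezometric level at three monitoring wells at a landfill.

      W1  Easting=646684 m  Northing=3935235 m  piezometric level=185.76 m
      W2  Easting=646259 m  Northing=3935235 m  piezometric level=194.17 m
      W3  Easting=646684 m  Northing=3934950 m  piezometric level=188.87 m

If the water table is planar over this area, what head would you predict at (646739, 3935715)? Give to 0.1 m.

∂h/∂x = (194.17 − 185.76) / (646259 − 646684) = -0.01979
∂h/∂y = (188.87 − 185.76) / (3934950 − 3935235) = -0.01091
h(646739, 3935715) = 185.76 + (-0.01979)·(55) + (-0.01091)·(480) = 185.76 -1.088 -5.238 = 179.434 m.

179.4 m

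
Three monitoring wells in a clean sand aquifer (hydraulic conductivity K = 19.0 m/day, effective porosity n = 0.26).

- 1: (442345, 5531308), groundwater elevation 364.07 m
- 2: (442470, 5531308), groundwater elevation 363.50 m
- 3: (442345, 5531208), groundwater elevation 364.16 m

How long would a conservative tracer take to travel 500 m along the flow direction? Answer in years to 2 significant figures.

4.0 years

∂h/∂x = (363.50 − 364.07) / (442470 − 442345) = -0.004560
∂h/∂y = (364.16 − 364.07) / (5531208 − 5531308) = -0.0009000
|∇h| = √(-0.004560² + -0.0009000²) = 0.004648
Seepage velocity v = K·i/n = 19.0 × 0.004648 / 0.26 = 0.3397 m/day.
t = 500 / 0.3397 = 1472 days = 4.03 years.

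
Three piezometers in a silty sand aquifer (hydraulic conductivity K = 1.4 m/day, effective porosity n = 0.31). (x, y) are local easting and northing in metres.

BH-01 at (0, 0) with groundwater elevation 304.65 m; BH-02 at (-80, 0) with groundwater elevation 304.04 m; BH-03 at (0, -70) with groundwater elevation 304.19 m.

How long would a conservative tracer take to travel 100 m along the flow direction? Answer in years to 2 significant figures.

6.0 years

∂h/∂x = (304.04 − 304.65) / (-80 − 0) = +0.007625
∂h/∂y = (304.19 − 304.65) / (-70 − 0) = +0.006571
|∇h| = √(0.007625² + 0.006571²) = 0.01007
Seepage velocity v = K·i/n = 1.4 × 0.01007 / 0.31 = 0.04548 m/day.
t = 100 / 0.04548 = 2199 days = 6.02 years.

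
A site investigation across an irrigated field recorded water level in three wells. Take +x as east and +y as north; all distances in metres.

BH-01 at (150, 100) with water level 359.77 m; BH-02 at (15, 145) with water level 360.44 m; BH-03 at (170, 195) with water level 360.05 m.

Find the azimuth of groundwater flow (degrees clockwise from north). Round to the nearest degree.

135°

Taking BH-01 as reference: BH-02−BH-01 = (-135, 45, +0.67); BH-03−BH-01 = (20, 95, +0.28).
Solve a·Δx + b·Δy = Δh: det = (-135)·95 − 20·45 = -13725.
∂h/∂x = [(+0.67)·95 − (+0.28)·45] / -13725 = -0.003719
∂h/∂y = [(-135)·(+0.28) − 20·(+0.67)] / -13725 = +0.003730
Flow direction (−∇h) has components (+0.003719 E, -0.003730 N).
Azimuth = atan2(E, N) = atan2(+0.003719, -0.003730) = 135.1° ≈ 135°.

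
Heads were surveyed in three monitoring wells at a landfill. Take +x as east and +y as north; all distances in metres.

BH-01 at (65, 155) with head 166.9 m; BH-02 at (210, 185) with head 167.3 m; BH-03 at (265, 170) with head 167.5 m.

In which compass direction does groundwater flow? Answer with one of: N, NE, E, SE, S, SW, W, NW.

Differences from BH-01: to BH-02 (Δx, Δy, Δh) = (145, 30, +0.4); to BH-03 = (200, 15, +0.6).
Solve a·Δx + b·Δy = Δh: det = 145·15 − 200·30 = -3825.
∂h/∂x = [(+0.4)·15 − (+0.6)·30] / -3825 = +0.003137
∂h/∂y = [145·(+0.6) − 200·(+0.4)] / -3825 = -0.001830
Flow = −∇h = (-0.003137 east, +0.001830 north), which points northwest.

NW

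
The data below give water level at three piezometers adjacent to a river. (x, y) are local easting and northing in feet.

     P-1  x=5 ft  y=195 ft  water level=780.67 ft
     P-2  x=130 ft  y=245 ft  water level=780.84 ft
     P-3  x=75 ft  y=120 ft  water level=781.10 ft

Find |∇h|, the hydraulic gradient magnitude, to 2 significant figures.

Differences from P-1: to P-2 (Δx, Δy, Δh) = (125, 50, +0.17); to P-3 = (70, -75, +0.43).
Determinant of the coordinate differences = 125·(-75) − 70·50 = -12875.
∂h/∂x = [(+0.17)·(-75) − (+0.43)·50] / -12875 = +0.002660
∂h/∂y = [125·(+0.43) − 70·(+0.17)] / -12875 = -0.003250
|∇h| = √(0.002660² + -0.003250²) = 0.0042

0.0042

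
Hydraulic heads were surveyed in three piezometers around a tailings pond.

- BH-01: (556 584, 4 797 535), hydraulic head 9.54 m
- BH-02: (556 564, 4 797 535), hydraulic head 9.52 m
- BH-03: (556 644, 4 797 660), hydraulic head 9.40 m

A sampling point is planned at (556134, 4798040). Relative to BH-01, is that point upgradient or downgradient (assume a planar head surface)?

downgradient

Differences from BH-01: to BH-02 (Δx, Δy, Δh) = (-20, 0, -0.02); to BH-03 = (60, 125, -0.14).
Solve a·Δx + b·Δy = Δh: det = (-20)·125 − 60·0 = -2500.
∂h/∂x = [(-0.02)·125 − (-0.14)·0] / -2500 = +0.0010000
∂h/∂y = [(-20)·(-0.14) − 60·(-0.02)] / -2500 = -0.001600
Head at (556134, 4798040) = 9.54 + (+0.0010000)·(-450) + (-0.001600)·(505) = 8.28 m.
That is lower than the 9.54 m at BH-01, so the point is downgradient.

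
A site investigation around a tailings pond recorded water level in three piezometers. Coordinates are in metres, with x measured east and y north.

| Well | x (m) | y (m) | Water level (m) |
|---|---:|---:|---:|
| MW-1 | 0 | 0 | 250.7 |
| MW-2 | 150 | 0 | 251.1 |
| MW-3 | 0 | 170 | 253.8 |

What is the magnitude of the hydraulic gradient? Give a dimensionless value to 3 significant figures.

0.0184

∂h/∂x = (251.1 − 250.7) / (150 − 0) = +0.002667
∂h/∂y = (253.8 − 250.7) / (170 − 0) = +0.01824
|∇h| = √(0.002667² + 0.01824²) = 0.01843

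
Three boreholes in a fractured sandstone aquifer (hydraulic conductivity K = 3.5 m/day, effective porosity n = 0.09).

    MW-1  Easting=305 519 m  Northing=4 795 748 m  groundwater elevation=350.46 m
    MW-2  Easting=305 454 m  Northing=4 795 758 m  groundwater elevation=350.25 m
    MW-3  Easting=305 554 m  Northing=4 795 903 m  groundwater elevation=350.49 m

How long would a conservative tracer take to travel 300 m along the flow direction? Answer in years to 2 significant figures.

6.6 years

With h = a·x + b·y + c and MW-1 as origin, the differences give:
  (-65)·a + 10·b = -0.21
  35·a + 155·b = +0.03
Eliminate b (×155 and ×10, subtract): -10425·a = -32.850 → a = ∂h/∂x = +0.003151
Back-substitute: b = ∂h/∂y = -0.0005180.
|∇h| = √(0.003151² + -0.0005180²) = 0.003193
Seepage velocity v = K·i/n = 3.5 × 0.003193 / 0.09 = 0.1242 m/day.
t = 300 / 0.1242 = 2415 days = 6.61 years.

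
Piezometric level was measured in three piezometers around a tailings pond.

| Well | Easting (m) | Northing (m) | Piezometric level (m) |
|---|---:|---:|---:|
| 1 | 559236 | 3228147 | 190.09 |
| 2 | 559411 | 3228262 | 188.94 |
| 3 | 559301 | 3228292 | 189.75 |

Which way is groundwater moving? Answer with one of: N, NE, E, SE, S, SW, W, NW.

With h = a·x + b·y + c and 1 as origin, the differences give:
  175·a + 115·b = -1.15
  65·a + 145·b = -0.34
Eliminate b (×145 and ×115, subtract): 17900·a = -127.650 → a = ∂h/∂x = -0.007131
Back-substitute: b = ∂h/∂y = +0.0008520.
Flow = −∇h = (+0.007131 east, -0.0008520 north), which points east.

E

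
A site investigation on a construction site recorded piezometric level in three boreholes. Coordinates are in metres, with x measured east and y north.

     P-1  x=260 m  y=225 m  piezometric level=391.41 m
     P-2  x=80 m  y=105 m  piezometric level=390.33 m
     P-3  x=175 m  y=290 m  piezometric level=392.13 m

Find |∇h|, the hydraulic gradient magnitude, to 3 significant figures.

Taking P-1 as reference: P-2−P-1 = (-180, -120, -1.08); P-3−P-1 = (-85, 65, +0.72).
Solve a·Δx + b·Δy = Δh: det = (-180)·65 − (-85)·(-120) = -21900.
∂h/∂x = [(-1.08)·65 − (+0.72)·(-120)] / -21900 = -0.0007397
∂h/∂y = [(-180)·(+0.72) − (-85)·(-1.08)] / -21900 = +0.01011
|∇h| = √(-0.0007397² + 0.01011²) = 0.01014

0.0101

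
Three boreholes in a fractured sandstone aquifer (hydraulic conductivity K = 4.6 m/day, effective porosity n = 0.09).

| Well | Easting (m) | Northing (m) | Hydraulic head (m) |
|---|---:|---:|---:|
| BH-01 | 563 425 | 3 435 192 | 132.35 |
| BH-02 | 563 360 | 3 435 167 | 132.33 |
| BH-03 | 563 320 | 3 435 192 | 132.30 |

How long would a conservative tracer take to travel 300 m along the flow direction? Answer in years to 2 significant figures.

Taking BH-01 as reference: BH-02−BH-01 = (-65, -25, -0.02); BH-03−BH-01 = (-105, 0, -0.05).
Solve a·Δx + b·Δy = Δh: det = (-65)·0 − (-105)·(-25) = -2625.
∂h/∂x = [(-0.02)·0 − (-0.05)·(-25)] / -2625 = +0.0004762
∂h/∂y = [(-65)·(-0.05) − (-105)·(-0.02)] / -2625 = -0.0004381
|∇h| = √(0.0004762² + -0.0004381²) = 0.0006471
Seepage velocity v = K·i/n = 4.6 × 0.0006471 / 0.09 = 0.03307 m/day.
t = 300 / 0.03307 = 9072 days = 24.8 years.

25 years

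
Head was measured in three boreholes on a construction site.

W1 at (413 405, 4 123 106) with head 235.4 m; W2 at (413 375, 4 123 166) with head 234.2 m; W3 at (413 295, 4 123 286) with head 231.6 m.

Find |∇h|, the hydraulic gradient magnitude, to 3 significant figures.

0.0180

With h = a·x + b·y + c and W1 as origin, the differences give:
  (-30)·a + 60·b = -1.2
  (-110)·a + 180·b = -3.8
Eliminate b (×180 and ×60, subtract): 1200·a = 12.00 → a = ∂h/∂x = +0.010000
Back-substitute: b = ∂h/∂y = -0.01500.
|∇h| = √(0.010000² + -0.01500²) = 0.01803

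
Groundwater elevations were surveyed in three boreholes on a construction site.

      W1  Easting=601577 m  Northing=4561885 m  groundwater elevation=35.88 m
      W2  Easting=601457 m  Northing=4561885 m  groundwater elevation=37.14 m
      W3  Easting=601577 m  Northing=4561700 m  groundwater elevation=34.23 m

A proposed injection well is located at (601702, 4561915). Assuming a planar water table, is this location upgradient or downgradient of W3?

∂h/∂x = (37.14 − 35.88) / (601457 − 601577) = -0.01050
∂h/∂y = (34.23 − 35.88) / (4561700 − 4561885) = +0.008919
Head at (601702, 4561915) = 35.88 + (-0.01050)·(125) + (+0.008919)·(30) = 34.84 m.
That is higher than the 34.23 m at W3, so the point is upgradient.

upgradient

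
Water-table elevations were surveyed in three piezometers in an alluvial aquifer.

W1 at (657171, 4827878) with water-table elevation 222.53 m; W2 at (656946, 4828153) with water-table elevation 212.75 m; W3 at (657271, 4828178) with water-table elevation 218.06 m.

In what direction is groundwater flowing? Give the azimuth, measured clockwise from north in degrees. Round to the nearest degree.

319°

Differences from W1: to W2 (Δx, Δy, Δh) = (-225, 275, -9.78); to W3 = (100, 300, -4.47).
Solve a·Δx + b·Δy = Δh: det = (-225)·300 − 100·275 = -95000.
∂h/∂x = [(-9.78)·300 − (-4.47)·275] / -95000 = +0.01794
∂h/∂y = [(-225)·(-4.47) − 100·(-9.78)] / -95000 = -0.02088
Flow direction (−∇h) has components (-0.01794 E, +0.02088 N).
Azimuth = atan2(E, N) = atan2(-0.01794, +0.02088) = 319.3° ≈ 319°.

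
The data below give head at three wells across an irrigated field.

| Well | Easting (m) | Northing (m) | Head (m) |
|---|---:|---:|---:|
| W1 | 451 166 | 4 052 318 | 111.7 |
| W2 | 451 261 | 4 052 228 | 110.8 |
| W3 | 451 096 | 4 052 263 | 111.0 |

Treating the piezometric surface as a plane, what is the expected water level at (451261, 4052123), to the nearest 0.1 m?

With h = a·x + b·y + c and W1 as origin, the differences give:
  95·a + (-90)·b = -0.9
  (-70)·a + (-55)·b = -0.7
Eliminate b (×(-55) and ×(-90), subtract): -11525·a = -13.50 → a = ∂h/∂x = +0.001171
Back-substitute: b = ∂h/∂y = +0.01124.
h(451261, 4052123) = 111.7 + (+0.001171)·(95) + (+0.01124)·(-195) = 111.7 +0.111 -2.191 = 109.620 m.

109.6 m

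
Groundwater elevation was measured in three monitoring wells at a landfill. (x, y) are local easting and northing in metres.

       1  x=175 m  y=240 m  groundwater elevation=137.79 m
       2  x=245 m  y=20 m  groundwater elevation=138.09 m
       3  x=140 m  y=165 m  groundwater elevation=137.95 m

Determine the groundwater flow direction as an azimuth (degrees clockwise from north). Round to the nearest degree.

030°

With h = a·x + b·y + c and 1 as origin, the differences give:
  70·a + (-220)·b = +0.30
  (-35)·a + (-75)·b = +0.16
Eliminate b (×(-75) and ×(-220), subtract): -12950·a = 12.700 → a = ∂h/∂x = -0.0009807
Back-substitute: b = ∂h/∂y = -0.001676.
Flow direction (−∇h) has components (+0.0009807 E, +0.001676 N).
Azimuth = atan2(E, N) = atan2(+0.0009807, +0.001676) = 30.3° ≈ 030°.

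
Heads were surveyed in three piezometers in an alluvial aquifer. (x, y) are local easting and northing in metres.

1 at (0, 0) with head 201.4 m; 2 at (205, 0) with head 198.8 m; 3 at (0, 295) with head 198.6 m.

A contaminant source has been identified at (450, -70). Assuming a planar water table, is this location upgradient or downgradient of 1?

downgradient

∂h/∂x = (198.8 − 201.4) / (205 − 0) = -0.01268
∂h/∂y = (198.6 − 201.4) / (295 − 0) = -0.009492
Head at (450, -70) = 201.4 + (-0.01268)·(450) + (-0.009492)·(-70) = 196.36 m.
That is lower than the 201.4 m at 1, so the point is downgradient.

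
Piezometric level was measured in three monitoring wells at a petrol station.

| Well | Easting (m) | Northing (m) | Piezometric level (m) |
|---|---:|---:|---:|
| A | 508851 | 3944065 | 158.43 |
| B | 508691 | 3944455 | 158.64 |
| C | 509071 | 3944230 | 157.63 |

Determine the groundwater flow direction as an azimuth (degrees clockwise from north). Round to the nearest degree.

077°

Differences from A: to B (Δx, Δy, Δh) = (-160, 390, +0.21); to C = (220, 165, -0.80).
Solve a·Δx + b·Δy = Δh: det = (-160)·165 − 220·390 = -112200.
∂h/∂x = [(+0.21)·165 − (-0.80)·390] / -112200 = -0.003090
∂h/∂y = [(-160)·(-0.80) − 220·(+0.21)] / -112200 = -0.0007291
Flow direction (−∇h) has components (+0.003090 E, +0.0007291 N).
Azimuth = atan2(E, N) = atan2(+0.003090, +0.0007291) = 76.7° ≈ 077°.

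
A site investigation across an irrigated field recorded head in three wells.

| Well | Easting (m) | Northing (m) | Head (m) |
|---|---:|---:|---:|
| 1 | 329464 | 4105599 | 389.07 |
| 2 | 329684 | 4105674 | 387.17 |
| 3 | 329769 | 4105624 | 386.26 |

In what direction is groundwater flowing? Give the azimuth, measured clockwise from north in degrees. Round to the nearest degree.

103°

With h = a·x + b·y + c and 1 as origin, the differences give:
  220·a + 75·b = -1.90
  305·a + 25·b = -2.81
Eliminate b (×25 and ×75, subtract): -17375·a = 163.250 → a = ∂h/∂x = -0.009396
Back-substitute: b = ∂h/∂y = +0.002227.
Flow direction (−∇h) has components (+0.009396 E, -0.002227 N).
Azimuth = atan2(E, N) = atan2(+0.009396, -0.002227) = 103.3° ≈ 103°.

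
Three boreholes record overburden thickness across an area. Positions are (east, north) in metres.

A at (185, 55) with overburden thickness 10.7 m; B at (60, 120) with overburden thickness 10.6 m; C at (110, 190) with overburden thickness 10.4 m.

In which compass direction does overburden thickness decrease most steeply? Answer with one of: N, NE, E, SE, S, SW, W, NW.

With d = a·x + b·y + c and A as origin, the differences give:
  (-125)·a + 65·b = -0.1
  (-75)·a + 135·b = -0.3
Eliminate b (×135 and ×65, subtract): -12000·a = 6.00 → a = ∂d/∂x = -0.0005000
Back-substitute: b = ∂d/∂y = -0.002500.
Steepest decrease is along −∇f = (+0.0005000 E, +0.002500 N) → north.

N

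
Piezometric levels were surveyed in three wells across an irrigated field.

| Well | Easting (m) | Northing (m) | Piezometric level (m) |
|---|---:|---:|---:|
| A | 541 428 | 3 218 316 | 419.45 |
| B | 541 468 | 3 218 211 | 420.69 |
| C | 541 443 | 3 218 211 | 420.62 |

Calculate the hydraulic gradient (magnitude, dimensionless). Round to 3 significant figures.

With h = a·x + b·y + c and A as origin, the differences give:
  40·a + (-105)·b = +1.24
  15·a + (-105)·b = +1.17
Eliminate b (×(-105) and ×(-105), subtract): -2625·a = -7.350 → a = ∂h/∂x = +0.002800
Back-substitute: b = ∂h/∂y = -0.01074.
|∇h| = √(0.002800² + -0.01074²) = 0.0111

0.0111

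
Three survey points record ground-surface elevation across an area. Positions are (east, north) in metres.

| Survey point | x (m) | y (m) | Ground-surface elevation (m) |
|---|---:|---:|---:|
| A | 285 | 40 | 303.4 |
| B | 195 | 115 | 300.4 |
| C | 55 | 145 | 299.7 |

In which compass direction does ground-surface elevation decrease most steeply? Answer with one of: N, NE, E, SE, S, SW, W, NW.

Three-point gradient (reference A): Δ to B = (-90, 75, -3.0), Δ to C = (-230, 105, -3.7).
∂z/∂x = -0.004808, ∂z/∂y = -0.04577 (det = 7800).
Steepest decrease is along −∇f = (+0.004808 E, +0.04577 N) → north.

N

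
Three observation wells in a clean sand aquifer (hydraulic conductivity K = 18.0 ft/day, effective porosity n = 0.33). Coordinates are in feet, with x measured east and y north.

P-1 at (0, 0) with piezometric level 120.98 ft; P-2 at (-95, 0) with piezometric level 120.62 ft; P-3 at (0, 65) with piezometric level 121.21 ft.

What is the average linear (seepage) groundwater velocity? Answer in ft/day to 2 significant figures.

0.28 ft/day

∂h/∂x = (120.62 − 120.98) / (-95 − 0) = +0.003789
∂h/∂y = (121.21 − 120.98) / (65 − 0) = +0.003538
|∇h| = √(0.003789² + 0.003538²) = 0.005184
Seepage velocity v = K·i/n = 18.0 × 0.005184 / 0.33 = 0.2828 ft/day.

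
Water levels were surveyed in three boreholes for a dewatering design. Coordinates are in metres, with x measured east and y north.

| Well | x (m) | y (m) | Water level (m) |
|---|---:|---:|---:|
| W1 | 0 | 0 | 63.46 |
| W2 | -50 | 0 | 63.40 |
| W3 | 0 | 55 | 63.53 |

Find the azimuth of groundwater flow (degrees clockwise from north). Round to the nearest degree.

223°

∂h/∂x = (63.40 − 63.46) / (-50 − 0) = +0.001200
∂h/∂y = (63.53 − 63.46) / (55 − 0) = +0.001273
Flow direction (−∇h) has components (-0.001200 E, -0.001273 N).
Azimuth = atan2(E, N) = atan2(-0.001200, -0.001273) = 223.3° ≈ 223°.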